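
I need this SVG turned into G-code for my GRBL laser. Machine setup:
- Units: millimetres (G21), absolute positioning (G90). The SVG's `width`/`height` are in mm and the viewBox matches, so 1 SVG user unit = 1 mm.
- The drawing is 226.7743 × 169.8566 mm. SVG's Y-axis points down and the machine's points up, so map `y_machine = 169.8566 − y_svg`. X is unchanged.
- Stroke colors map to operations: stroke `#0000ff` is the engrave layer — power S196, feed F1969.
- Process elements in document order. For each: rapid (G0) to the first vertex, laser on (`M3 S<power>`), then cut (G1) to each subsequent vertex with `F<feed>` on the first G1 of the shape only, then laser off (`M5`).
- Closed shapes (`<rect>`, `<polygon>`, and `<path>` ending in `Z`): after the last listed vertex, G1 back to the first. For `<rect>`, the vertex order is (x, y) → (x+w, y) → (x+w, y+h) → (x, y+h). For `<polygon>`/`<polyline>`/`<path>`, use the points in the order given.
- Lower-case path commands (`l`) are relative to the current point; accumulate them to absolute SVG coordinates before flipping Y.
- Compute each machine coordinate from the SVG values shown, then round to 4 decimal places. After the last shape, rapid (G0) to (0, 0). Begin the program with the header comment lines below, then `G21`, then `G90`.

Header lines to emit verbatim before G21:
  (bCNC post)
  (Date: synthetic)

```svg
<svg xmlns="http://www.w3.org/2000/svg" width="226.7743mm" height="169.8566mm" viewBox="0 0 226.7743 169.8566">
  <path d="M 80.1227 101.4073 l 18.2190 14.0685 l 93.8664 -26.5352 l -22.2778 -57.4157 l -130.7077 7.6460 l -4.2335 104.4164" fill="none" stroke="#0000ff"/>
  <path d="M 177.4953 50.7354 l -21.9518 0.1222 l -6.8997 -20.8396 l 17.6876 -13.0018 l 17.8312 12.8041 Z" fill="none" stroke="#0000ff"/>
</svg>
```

1 u = 1 mm; y_m = 169.8566 − y.

[1] `<path>` open polyline, #0000ff→engrave S196 F1969: (80.1227,68.4493) → (98.3417,54.3808) → (192.2081,80.9160) → (169.9303,138.3317) → (39.2226,130.6857) → (34.9891,26.2693)

[2] `<path>` regular polygon, #0000ff→engrave S196 F1969: (177.4953,119.1212) → (155.5435,118.9990) → (148.6438,139.8386) → (166.3314,152.8404) → (184.1626,140.0363) → (177.4953,119.1212) (closed)

(bCNC post)
(Date: synthetic)
G21
G90
G0 X80.1227 Y68.4493
M3 S196
G1 X98.3417 Y54.3808 F1969
G1 X192.2081 Y80.9160
G1 X169.9303 Y138.3317
G1 X39.2226 Y130.6857
G1 X34.9891 Y26.2693
M5
G0 X177.4953 Y119.1212
M3 S196
G1 X155.5435 Y118.9990 F1969
G1 X148.6438 Y139.8386
G1 X166.3314 Y152.8404
G1 X184.1626 Y140.0363
G1 X177.4953 Y119.1212
M5
G0 X0.0000 Y0.0000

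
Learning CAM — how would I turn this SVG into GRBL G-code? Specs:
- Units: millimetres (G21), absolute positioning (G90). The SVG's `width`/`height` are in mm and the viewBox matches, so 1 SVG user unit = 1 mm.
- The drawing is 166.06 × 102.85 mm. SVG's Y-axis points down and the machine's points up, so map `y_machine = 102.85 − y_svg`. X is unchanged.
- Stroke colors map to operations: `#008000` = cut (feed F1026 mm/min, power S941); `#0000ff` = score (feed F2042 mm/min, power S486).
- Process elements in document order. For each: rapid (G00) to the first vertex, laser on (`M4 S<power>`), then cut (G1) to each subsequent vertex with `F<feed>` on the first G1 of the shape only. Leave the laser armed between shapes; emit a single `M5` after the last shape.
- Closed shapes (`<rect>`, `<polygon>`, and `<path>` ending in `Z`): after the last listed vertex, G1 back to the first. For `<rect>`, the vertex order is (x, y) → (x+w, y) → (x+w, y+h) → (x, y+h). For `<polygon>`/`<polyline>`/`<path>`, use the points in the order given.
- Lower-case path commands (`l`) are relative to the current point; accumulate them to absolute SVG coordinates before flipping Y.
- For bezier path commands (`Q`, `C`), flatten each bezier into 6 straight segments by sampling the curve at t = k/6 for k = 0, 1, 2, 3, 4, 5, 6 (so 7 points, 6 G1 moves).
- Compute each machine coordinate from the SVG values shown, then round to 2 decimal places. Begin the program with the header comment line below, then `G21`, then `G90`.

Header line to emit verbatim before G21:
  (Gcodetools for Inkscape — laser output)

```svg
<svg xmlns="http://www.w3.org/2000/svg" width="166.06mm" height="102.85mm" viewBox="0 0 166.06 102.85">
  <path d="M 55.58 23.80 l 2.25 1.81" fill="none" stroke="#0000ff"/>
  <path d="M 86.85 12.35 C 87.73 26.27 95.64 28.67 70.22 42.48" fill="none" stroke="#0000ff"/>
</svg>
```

1 u = 1 mm; y_m = 102.85 − y.

[1] `<path>` line segment, #0000ff→score S486 F2042: (55.58,79.05) → (57.83,77.24)

[2] `<path>` cubic bezier, #0000ff→score S486 F2042: (86.85,90.50) → (87.69,84.39) → (88.58,79.57) → (88.40,75.39) → (86.02,71.23) → (80.34,66.43) → (70.22,60.37)

(Gcodetools for Inkscape — laser output)
G21
G90
G00 X55.58 Y79.05
M4 S486
G1 X57.83 Y77.24 F2042
G00 X86.85 Y90.50
M4 S486
G1 X87.69 Y84.39 F2042
G1 X88.58 Y79.57
G1 X88.40 Y75.39
G1 X86.02 Y71.23
G1 X80.34 Y66.43
G1 X70.22 Y60.37
M5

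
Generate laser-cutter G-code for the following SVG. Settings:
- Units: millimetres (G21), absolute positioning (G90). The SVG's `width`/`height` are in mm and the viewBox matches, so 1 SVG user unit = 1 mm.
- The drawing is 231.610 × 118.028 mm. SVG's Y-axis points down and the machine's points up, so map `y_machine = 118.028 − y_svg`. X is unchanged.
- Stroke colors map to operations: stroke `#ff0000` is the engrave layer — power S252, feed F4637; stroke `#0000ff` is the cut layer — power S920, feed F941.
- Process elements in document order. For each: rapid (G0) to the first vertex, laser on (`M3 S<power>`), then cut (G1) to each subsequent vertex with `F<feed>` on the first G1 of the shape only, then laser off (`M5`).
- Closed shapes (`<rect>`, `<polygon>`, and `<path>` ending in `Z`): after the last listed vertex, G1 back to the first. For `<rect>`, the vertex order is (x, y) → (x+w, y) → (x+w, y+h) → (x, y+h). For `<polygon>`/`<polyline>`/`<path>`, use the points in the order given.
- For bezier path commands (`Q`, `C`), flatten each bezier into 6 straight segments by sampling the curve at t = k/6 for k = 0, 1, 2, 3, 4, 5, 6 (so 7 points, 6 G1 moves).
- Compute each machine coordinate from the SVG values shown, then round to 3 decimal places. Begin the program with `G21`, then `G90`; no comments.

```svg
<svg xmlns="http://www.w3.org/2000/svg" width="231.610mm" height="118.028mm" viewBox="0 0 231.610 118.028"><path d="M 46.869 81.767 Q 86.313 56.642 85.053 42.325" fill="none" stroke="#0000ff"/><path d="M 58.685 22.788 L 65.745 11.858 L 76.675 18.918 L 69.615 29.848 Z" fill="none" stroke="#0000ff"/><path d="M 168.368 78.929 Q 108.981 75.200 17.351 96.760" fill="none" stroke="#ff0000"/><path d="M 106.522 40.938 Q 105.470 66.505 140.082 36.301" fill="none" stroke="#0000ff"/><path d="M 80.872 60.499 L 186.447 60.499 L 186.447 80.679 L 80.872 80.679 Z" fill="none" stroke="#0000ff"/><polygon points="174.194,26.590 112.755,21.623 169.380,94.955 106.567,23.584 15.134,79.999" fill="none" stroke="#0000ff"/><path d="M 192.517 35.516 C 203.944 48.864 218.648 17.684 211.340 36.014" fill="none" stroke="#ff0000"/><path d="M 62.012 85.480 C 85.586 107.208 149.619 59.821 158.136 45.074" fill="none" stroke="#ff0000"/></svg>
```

Since the viewBox matches the mm dimensions, user units are millimetres directly. The only transform is the Y-flip y_m = 118.028 − y_svg.

Shape 1 is a quadratic bezier drawn with `<path>`. Its stroke #0000ff means cut at S920, F941. After flipping Y the toolpath is (46.869,36.261) → (58.886,44.336) → (68.642,51.810) → (76.137,58.684) → (81.370,64.957) → (84.342,70.630) → (85.053,75.703).

Shape 2 is a regular polygon drawn with `<path>`. Its stroke #0000ff means cut at S920, F941. After flipping Y the toolpath is (58.685,95.240) → (65.745,106.170) → (76.675,99.110) → (69.615,88.180) → (58.685,95.240), returning to the start.

Shape 3 is a quadratic bezier drawn with `<path>`. Its stroke #ff0000 means engrave at S252, F4637. After flipping Y the toolpath is (168.368,39.099) → (147.677,39.640) → (125.194,38.775) → (100.920,36.506) → (74.855,32.831) → (46.999,27.752) → (17.351,21.268).

Shape 4 is a quadratic bezier drawn with `<path>`. Its stroke #0000ff means cut at S920, F941. After flipping Y the toolpath is (106.522,77.090) → (107.162,70.117) → (109.783,66.242) → (114.386,65.466) → (120.970,67.788) → (129.535,73.208) → (140.082,81.727).

Shape 5 is a rectangle drawn with `<path>`. Its stroke #0000ff means cut at S920, F941. After flipping Y the toolpath is (80.872,57.529) → (186.447,57.529) → (186.447,37.349) → (80.872,37.349) → (80.872,57.529), returning to the start.

Shape 6 is a closed polygon drawn with `<polygon>`. Its stroke #0000ff means cut at S920, F941. After flipping Y the toolpath is (174.194,91.438) → (112.755,96.405) → (169.380,23.073) → (106.567,94.444) → (15.134,38.029) → (174.194,91.438), returning to the start.

Shape 7 is a cubic bezier drawn with `<path>`. Its stroke #ff0000 means engrave at S252, F4637. After flipping Y the toolpath is (192.517,82.512) → (198.387,79.113) → (204.100,80.524) → (208.954,84.131) → (212.247,87.324) → (213.277,87.489) → (211.340,82.014).

Shape 8 is a cubic bezier drawn with `<path>`. Its stroke #ff0000 means engrave at S252, F4637. After flipping Y the toolpath is (62.012,32.548) → (76.726,26.972) → (95.518,30.090) → (115.720,39.073) → (134.668,51.096) → (149.695,63.332) → (158.136,72.954).

G21
G90
G0 X46.869 Y36.261
M3 S920
G1 X58.886 Y44.336 F941
G1 X68.642 Y51.810
G1 X76.137 Y58.684
G1 X81.370 Y64.957
G1 X84.342 Y70.630
G1 X85.053 Y75.703
M5
G0 X58.685 Y95.240
M3 S920
G1 X65.745 Y106.170 F941
G1 X76.675 Y99.110
G1 X69.615 Y88.180
G1 X58.685 Y95.240
M5
G0 X168.368 Y39.099
M3 S252
G1 X147.677 Y39.640 F4637
G1 X125.194 Y38.775
G1 X100.920 Y36.506
G1 X74.855 Y32.831
G1 X46.999 Y27.752
G1 X17.351 Y21.268
M5
G0 X106.522 Y77.090
M3 S920
G1 X107.162 Y70.117 F941
G1 X109.783 Y66.242
G1 X114.386 Y65.466
G1 X120.970 Y67.788
G1 X129.535 Y73.208
G1 X140.082 Y81.727
M5
G0 X80.872 Y57.529
M3 S920
G1 X186.447 Y57.529 F941
G1 X186.447 Y37.349
G1 X80.872 Y37.349
G1 X80.872 Y57.529
M5
G0 X174.194 Y91.438
M3 S920
G1 X112.755 Y96.405 F941
G1 X169.380 Y23.073
G1 X106.567 Y94.444
G1 X15.134 Y38.029
G1 X174.194 Y91.438
M5
G0 X192.517 Y82.512
M3 S252
G1 X198.387 Y79.113 F4637
G1 X204.100 Y80.524
G1 X208.954 Y84.131
G1 X212.247 Y87.324
G1 X213.277 Y87.489
G1 X211.340 Y82.014
M5
G0 X62.012 Y32.548
M3 S252
G1 X76.726 Y26.972 F4637
G1 X95.518 Y30.090
G1 X115.720 Y39.073
G1 X134.668 Y51.096
G1 X149.695 Y63.332
G1 X158.136 Y72.954
M5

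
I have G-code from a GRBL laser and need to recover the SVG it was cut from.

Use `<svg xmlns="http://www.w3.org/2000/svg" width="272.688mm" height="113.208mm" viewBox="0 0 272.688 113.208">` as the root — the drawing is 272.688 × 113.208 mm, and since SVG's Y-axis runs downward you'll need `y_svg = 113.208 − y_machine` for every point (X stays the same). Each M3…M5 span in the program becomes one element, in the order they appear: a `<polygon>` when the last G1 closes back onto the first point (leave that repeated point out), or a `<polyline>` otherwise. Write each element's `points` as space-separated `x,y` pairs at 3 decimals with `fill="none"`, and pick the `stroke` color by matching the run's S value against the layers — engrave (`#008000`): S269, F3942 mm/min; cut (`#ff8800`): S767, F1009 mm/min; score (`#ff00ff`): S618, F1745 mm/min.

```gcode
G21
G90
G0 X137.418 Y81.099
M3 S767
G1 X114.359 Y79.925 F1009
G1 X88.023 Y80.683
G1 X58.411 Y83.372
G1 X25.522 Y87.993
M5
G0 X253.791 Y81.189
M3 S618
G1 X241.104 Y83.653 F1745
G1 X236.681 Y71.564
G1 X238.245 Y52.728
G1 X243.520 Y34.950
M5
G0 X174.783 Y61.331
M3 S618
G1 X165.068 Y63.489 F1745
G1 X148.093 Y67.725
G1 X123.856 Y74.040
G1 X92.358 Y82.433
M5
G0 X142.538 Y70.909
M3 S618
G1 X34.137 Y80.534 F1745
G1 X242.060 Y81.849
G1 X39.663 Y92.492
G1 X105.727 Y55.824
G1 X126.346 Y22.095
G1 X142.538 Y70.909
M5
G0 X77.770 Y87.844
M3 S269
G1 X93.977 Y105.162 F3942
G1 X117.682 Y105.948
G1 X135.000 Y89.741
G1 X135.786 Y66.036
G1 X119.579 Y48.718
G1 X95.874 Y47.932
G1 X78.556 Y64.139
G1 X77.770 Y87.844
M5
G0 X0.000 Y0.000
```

y_svg = 113.208 − y_m.

[1] S767→`#ff8800` (cut); open run; points: 137.418,32.109 114.359,33.283 88.023,32.525 58.411,29.836 25.522,25.215

[2] S618→`#ff00ff` (score); open run; points: 253.791,32.019 241.104,29.555 236.681,41.644 238.245,60.480 243.520,78.258

[3] S618→`#ff00ff` (score); open run; points: 174.783,51.877 165.068,49.719 148.093,45.483 123.856,39.168 92.358,30.775

[4] S618→`#ff00ff` (score); closed run; points: 142.538,42.299 34.137,32.674 242.060,31.359 39.663,20.716 105.727,57.384 126.346,91.113

[5] S269→`#008000` (engrave); closed run; points: 77.770,25.364 93.977,8.046 117.682,7.260 135.000,23.467 135.786,47.172 119.579,64.490 95.874,65.276 78.556,49.069

<svg xmlns="http://www.w3.org/2000/svg" width="272.688mm" height="113.208mm" viewBox="0 0 272.688 113.208">
  <polyline points="137.418,32.109 114.359,33.283 88.023,32.525 58.411,29.836 25.522,25.215" fill="none" stroke="#ff8800"/>
  <polyline points="253.791,32.019 241.104,29.555 236.681,41.644 238.245,60.480 243.520,78.258" fill="none" stroke="#ff00ff"/>
  <polyline points="174.783,51.877 165.068,49.719 148.093,45.483 123.856,39.168 92.358,30.775" fill="none" stroke="#ff00ff"/>
  <polygon points="142.538,42.299 34.137,32.674 242.060,31.359 39.663,20.716 105.727,57.384 126.346,91.113" fill="none" stroke="#ff00ff"/>
  <polygon points="77.770,25.364 93.977,8.046 117.682,7.260 135.000,23.467 135.786,47.172 119.579,64.490 95.874,65.276 78.556,49.069" fill="none" stroke="#008000"/>
</svg>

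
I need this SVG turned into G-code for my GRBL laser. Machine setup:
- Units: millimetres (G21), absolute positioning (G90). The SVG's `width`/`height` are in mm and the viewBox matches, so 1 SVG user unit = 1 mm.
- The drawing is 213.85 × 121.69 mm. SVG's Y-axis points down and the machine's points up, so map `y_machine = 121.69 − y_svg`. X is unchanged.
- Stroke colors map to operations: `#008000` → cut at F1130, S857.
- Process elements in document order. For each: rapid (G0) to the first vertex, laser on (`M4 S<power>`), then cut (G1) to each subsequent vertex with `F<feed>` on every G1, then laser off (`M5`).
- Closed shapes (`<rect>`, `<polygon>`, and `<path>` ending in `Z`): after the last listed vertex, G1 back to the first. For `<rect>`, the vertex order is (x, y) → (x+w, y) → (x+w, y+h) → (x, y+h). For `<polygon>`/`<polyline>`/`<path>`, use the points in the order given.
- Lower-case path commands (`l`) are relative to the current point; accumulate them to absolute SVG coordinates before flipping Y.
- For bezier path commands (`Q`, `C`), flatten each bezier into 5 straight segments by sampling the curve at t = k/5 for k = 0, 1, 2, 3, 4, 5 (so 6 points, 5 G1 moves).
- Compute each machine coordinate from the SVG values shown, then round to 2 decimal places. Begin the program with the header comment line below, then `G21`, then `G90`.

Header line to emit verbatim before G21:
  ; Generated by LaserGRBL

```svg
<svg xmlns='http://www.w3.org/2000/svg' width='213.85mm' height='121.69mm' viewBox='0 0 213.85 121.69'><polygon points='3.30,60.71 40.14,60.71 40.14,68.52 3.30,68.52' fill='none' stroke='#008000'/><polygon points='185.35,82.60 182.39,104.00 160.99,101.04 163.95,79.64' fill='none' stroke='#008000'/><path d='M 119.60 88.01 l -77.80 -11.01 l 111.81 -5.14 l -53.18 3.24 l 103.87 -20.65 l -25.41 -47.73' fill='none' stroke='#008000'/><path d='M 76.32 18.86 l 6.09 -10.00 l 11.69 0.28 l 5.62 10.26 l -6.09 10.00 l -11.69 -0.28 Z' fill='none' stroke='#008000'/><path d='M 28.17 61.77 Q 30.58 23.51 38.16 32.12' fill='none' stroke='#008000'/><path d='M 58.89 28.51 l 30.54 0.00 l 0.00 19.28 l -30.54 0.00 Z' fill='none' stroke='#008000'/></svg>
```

1 u = 1 mm; y_m = 121.69 − y.

[1] `<polygon>` rectangle, #008000→cut S857 F1130: (3.30,60.98) → (40.14,60.98) → (40.14,53.17) → (3.30,53.17) → (3.30,60.98) (closed)

[2] `<polygon>` regular polygon, #008000→cut S857 F1130: (185.35,39.09) → (182.39,17.69) → (160.99,20.65) → (163.95,42.05) → (185.35,39.09) (closed)

[3] `<path>` open polyline, #008000→cut S857 F1130: (119.60,33.68) → (41.80,44.69) → (153.61,49.83) → (100.43,46.59) → (204.30,67.24) → (178.89,114.97)

[4] `<path>` regular polygon, #008000→cut S857 F1130: (76.32,102.83) → (82.41,112.83) → (94.10,112.55) → (99.72,102.29) → (93.63,92.29) → (81.94,92.57) → (76.32,102.83) (closed)

[5] `<path>` quadratic bezier, #008000→cut S857 F1130: (28.17,59.92) → (29.34,73.35) → (30.93,83.03) → (32.92,88.96) → (35.33,91.14) → (38.16,89.57)

[6] `<path>` rectangle, #008000→cut S857 F1130: (58.89,93.18) → (89.43,93.18) → (89.43,73.90) → (58.89,73.90) → (58.89,93.18) (closed)

; Generated by LaserGRBL
G21
G90
G0 X3.30 Y60.98
M4 S857
G1 X40.14 Y60.98 F1130
G1 X40.14 Y53.17 F1130
G1 X3.30 Y53.17 F1130
G1 X3.30 Y60.98 F1130
M5
G0 X185.35 Y39.09
M4 S857
G1 X182.39 Y17.69 F1130
G1 X160.99 Y20.65 F1130
G1 X163.95 Y42.05 F1130
G1 X185.35 Y39.09 F1130
M5
G0 X119.60 Y33.68
M4 S857
G1 X41.80 Y44.69 F1130
G1 X153.61 Y49.83 F1130
G1 X100.43 Y46.59 F1130
G1 X204.30 Y67.24 F1130
G1 X178.89 Y114.97 F1130
M5
G0 X76.32 Y102.83
M4 S857
G1 X82.41 Y112.83 F1130
G1 X94.10 Y112.55 F1130
G1 X99.72 Y102.29 F1130
G1 X93.63 Y92.29 F1130
G1 X81.94 Y92.57 F1130
G1 X76.32 Y102.83 F1130
M5
G0 X28.17 Y59.92
M4 S857
G1 X29.34 Y73.35 F1130
G1 X30.93 Y83.03 F1130
G1 X32.92 Y88.96 F1130
G1 X35.33 Y91.14 F1130
G1 X38.16 Y89.57 F1130
M5
G0 X58.89 Y93.18
M4 S857
G1 X89.43 Y93.18 F1130
G1 X89.43 Y73.90 F1130
G1 X58.89 Y73.90 F1130
G1 X58.89 Y93.18 F1130
M5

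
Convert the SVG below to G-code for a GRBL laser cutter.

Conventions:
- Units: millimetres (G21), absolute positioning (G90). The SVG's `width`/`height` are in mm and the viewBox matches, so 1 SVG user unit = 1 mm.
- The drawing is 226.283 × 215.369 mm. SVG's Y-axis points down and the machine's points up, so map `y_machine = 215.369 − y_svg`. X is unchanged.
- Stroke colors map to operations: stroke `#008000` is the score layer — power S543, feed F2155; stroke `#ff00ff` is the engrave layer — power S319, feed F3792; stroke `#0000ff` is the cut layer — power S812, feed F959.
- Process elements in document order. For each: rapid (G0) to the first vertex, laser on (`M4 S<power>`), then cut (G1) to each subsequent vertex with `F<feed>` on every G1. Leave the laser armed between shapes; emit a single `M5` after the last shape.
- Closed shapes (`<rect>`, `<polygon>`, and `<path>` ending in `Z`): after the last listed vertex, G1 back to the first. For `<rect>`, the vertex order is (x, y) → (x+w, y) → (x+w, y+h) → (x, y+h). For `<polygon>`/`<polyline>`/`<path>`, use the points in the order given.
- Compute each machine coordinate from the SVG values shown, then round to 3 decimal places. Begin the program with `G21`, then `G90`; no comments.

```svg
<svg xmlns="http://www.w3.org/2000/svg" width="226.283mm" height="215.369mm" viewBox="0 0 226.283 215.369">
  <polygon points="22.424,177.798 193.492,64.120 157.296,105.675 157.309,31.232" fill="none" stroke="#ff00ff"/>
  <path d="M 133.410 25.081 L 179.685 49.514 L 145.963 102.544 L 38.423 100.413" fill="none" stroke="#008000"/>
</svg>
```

G21
G90
G0 X22.424 Y37.571
M4 S319
G1 X193.492 Y151.249 F3792
G1 X157.296 Y109.694 F3792
G1 X157.309 Y184.137 F3792
G1 X22.424 Y37.571 F3792
G0 X133.410 Y190.288
M4 S543
G1 X179.685 Y165.855 F2155
G1 X145.963 Y112.825 F2155
G1 X38.423 Y114.956 F2155
M5

viewBox `0 0 226.283 215.369` with mm width/height → 1 unit = 1 mm. Flip: y_m = 215.369 − y_svg.

**Shape 1** — `<polygon>` closed polygon, stroke `#ff00ff` → engrave (S319, F3792). Machine vertices: (22.424,37.571) → (193.492,151.249) → (157.296,109.694) → (157.309,184.137) → (22.424,37.571). Closed: final G1 returns to the first vertex.

**Shape 2** — `<path>` open polyline, stroke `#008000` → score (S543, F2155). Machine vertices: (133.410,190.288) → (179.685,165.855) → (145.963,112.825) → (38.423,114.956). Open path.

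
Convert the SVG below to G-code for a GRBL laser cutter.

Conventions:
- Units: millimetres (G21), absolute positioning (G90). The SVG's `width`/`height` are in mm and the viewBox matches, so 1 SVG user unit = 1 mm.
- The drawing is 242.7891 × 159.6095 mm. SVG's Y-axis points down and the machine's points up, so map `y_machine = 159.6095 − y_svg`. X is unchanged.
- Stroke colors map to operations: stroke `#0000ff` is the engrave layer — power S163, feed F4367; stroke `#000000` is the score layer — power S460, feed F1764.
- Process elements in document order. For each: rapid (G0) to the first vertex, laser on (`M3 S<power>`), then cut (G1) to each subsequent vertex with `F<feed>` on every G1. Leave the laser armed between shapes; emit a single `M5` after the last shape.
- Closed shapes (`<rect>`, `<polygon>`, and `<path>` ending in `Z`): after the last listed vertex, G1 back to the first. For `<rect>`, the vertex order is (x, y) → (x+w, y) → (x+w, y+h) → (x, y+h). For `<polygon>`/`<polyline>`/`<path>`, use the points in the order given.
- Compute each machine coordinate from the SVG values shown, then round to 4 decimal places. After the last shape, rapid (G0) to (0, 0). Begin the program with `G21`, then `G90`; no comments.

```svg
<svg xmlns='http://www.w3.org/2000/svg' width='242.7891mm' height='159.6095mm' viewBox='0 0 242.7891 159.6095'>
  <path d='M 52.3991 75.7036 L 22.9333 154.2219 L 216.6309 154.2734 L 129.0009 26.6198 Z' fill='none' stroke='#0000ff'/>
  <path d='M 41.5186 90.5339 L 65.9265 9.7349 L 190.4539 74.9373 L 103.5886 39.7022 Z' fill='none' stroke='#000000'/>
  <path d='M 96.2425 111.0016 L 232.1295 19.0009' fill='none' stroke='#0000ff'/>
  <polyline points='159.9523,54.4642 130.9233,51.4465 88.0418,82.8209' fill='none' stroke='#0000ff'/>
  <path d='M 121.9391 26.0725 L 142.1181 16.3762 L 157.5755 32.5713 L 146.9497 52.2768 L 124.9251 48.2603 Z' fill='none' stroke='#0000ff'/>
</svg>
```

G21
G90
G0 X52.3991 Y83.9059
M3 S163
G1 X22.9333 Y5.3876 F4367
G1 X216.6309 Y5.3361 F4367
G1 X129.0009 Y132.9897 F4367
G1 X52.3991 Y83.9059 F4367
G0 X41.5186 Y69.0756
M3 S460
G1 X65.9265 Y149.8746 F1764
G1 X190.4539 Y84.6722 F1764
G1 X103.5886 Y119.9073 F1764
G1 X41.5186 Y69.0756 F1764
G0 X96.2425 Y48.6079
M3 S163
G1 X232.1295 Y140.6086 F4367
G0 X159.9523 Y105.1453
M3 S163
G1 X130.9233 Y108.1630 F4367
G1 X88.0418 Y76.7886 F4367
G0 X121.9391 Y133.5370
M3 S163
G1 X142.1181 Y143.2333 F4367
G1 X157.5755 Y127.0382 F4367
G1 X146.9497 Y107.3327 F4367
G1 X124.9251 Y111.3492 F4367
G1 X121.9391 Y133.5370 F4367
M5
G0 X0.0000 Y0.0000

Since the viewBox matches the mm dimensions, user units are millimetres directly. The only transform is the Y-flip y_m = 159.6095 − y_svg.

Shape 1 is a closed polygon drawn with `<path>`. Its stroke #0000ff means engrave at S163, F4367. After flipping Y the toolpath is (52.3991,83.9059) → (22.9333,5.3876) → (216.6309,5.3361) → (129.0009,132.9897) → (52.3991,83.9059), returning to the start.

Shape 2 is a closed polygon drawn with `<path>`. Its stroke #000000 means score at S460, F1764. After flipping Y the toolpath is (41.5186,69.0756) → (65.9265,149.8746) → (190.4539,84.6722) → (103.5886,119.9073) → (41.5186,69.0756), returning to the start.

Shape 3 is a line segment drawn with `<path>`. Its stroke #0000ff means engrave at S163, F4367. After flipping Y the toolpath is (96.2425,48.6079) → (232.1295,140.6086).

Shape 4 is a open polyline drawn with `<polyline>`. Its stroke #0000ff means engrave at S163, F4367. After flipping Y the toolpath is (159.9523,105.1453) → (130.9233,108.1630) → (88.0418,76.7886).

Shape 5 is a regular polygon drawn with `<path>`. Its stroke #0000ff means engrave at S163, F4367. After flipping Y the toolpath is (121.9391,133.5370) → (142.1181,143.2333) → (157.5755,127.0382) → (146.9497,107.3327) → (124.9251,111.3492) → (121.9391,133.5370), returning to the start.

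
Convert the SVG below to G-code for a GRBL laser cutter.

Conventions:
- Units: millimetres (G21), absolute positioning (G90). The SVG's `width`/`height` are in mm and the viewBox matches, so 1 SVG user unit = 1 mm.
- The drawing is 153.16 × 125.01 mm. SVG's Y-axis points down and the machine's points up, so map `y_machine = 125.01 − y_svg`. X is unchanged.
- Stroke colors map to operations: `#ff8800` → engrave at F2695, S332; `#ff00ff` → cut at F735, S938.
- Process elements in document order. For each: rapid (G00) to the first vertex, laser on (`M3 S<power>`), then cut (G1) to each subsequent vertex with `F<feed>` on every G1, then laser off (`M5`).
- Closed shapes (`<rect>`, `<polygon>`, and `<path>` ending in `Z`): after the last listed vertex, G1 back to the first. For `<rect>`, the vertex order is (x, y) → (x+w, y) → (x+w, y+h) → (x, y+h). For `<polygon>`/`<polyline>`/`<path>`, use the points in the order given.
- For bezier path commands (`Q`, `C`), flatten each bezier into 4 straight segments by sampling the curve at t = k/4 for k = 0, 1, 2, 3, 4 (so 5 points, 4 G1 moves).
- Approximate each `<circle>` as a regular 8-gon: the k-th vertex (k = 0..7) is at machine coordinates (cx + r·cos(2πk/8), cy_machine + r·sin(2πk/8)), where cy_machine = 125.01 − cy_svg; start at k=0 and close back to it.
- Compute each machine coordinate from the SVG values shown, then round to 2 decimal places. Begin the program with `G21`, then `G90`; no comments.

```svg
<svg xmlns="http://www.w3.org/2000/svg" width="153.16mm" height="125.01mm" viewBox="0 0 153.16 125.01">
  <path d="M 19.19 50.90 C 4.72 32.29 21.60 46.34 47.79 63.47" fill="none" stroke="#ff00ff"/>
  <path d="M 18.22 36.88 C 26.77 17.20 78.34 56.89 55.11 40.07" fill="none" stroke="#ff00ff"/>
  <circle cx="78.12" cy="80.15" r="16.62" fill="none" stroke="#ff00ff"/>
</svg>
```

1 u = 1 mm; y_m = 125.01 − y.

[1] `<path>` cubic bezier, #ff00ff→cut S938 F735: (19.19,74.11) → (13.87,82.41) → (18.24,81.23) → (30.24,73.35) → (47.79,61.54)

[2] `<path>` cubic bezier, #ff00ff→cut S938 F735: (18.22,88.13) → (30.86,93.57) → (48.58,87.61) → (60.35,81.11) → (55.11,84.94)

[3] `<circle>` circle, #ff00ff→cut S938 F735: (94.74,44.86) → (89.87,56.61) → (78.12,61.48) → (66.37,56.61) → (61.50,44.86) → (66.37,33.11) → (78.12,28.24) → (89.87,33.11) → (94.74,44.86) (closed)

G21
G90
G00 X19.19 Y74.11
M3 S938
G1 X13.87 Y82.41 F735
G1 X18.24 Y81.23 F735
G1 X30.24 Y73.35 F735
G1 X47.79 Y61.54 F735
M5
G00 X18.22 Y88.13
M3 S938
G1 X30.86 Y93.57 F735
G1 X48.58 Y87.61 F735
G1 X60.35 Y81.11 F735
G1 X55.11 Y84.94 F735
M5
G00 X94.74 Y44.86
M3 S938
G1 X89.87 Y56.61 F735
G1 X78.12 Y61.48 F735
G1 X66.37 Y56.61 F735
G1 X61.50 Y44.86 F735
G1 X66.37 Y33.11 F735
G1 X78.12 Y28.24 F735
G1 X89.87 Y33.11 F735
G1 X94.74 Y44.86 F735
M5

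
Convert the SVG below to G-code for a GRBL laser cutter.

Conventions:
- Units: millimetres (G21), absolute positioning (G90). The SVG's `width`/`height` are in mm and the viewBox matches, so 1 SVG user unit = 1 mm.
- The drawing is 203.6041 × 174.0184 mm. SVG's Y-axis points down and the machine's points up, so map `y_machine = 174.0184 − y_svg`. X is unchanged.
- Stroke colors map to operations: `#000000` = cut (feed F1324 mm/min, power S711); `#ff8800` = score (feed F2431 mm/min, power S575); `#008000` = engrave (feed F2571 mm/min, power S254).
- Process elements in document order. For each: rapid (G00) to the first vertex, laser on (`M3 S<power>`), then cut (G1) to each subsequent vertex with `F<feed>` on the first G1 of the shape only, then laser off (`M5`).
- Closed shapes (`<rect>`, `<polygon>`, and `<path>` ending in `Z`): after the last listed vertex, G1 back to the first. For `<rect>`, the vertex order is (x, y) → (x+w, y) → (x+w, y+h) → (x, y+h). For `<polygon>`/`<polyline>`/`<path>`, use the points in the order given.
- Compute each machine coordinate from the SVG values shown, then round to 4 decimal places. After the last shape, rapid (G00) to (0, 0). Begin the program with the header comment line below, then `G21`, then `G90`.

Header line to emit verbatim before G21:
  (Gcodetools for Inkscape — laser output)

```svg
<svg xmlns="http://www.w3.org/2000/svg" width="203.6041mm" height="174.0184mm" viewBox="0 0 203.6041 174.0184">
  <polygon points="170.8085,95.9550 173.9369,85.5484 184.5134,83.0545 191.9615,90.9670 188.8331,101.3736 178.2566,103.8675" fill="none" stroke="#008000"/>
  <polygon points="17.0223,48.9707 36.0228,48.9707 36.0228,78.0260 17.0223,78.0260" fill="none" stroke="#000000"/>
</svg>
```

(Gcodetools for Inkscape — laser output)
G21
G90
G00 X170.8085 Y78.0634
M3 S254
G1 X173.9369 Y88.4700 F2571
G1 X184.5134 Y90.9639
G1 X191.9615 Y83.0514
G1 X188.8331 Y72.6448
G1 X178.2566 Y70.1509
G1 X170.8085 Y78.0634
M5
G00 X17.0223 Y125.0477
M3 S711
G1 X36.0228 Y125.0477 F1324
G1 X36.0228 Y95.9924
G1 X17.0223 Y95.9924
G1 X17.0223 Y125.0477
M5
G00 X0.0000 Y0.0000

viewBox `0 0 203.6041 174.0184` with mm width/height → 1 unit = 1 mm. Flip: y_m = 174.0184 − y_svg.

**Shape 1** — `<polygon>` regular polygon, stroke `#008000` → engrave (S254, F2571). Machine vertices: (170.8085,78.0634) → (173.9369,88.4700) → (184.5134,90.9639) → (191.9615,83.0514) → (188.8331,72.6448) → (178.2566,70.1509) → (170.8085,78.0634). Closed: final G1 returns to the first vertex.

**Shape 2** — `<polygon>` rectangle, stroke `#000000` → cut (S711, F1324). Machine vertices: (17.0223,125.0477) → (36.0228,125.0477) → (36.0228,95.9924) → (17.0223,95.9924) → (17.0223,125.0477). Closed: final G1 returns to the first vertex.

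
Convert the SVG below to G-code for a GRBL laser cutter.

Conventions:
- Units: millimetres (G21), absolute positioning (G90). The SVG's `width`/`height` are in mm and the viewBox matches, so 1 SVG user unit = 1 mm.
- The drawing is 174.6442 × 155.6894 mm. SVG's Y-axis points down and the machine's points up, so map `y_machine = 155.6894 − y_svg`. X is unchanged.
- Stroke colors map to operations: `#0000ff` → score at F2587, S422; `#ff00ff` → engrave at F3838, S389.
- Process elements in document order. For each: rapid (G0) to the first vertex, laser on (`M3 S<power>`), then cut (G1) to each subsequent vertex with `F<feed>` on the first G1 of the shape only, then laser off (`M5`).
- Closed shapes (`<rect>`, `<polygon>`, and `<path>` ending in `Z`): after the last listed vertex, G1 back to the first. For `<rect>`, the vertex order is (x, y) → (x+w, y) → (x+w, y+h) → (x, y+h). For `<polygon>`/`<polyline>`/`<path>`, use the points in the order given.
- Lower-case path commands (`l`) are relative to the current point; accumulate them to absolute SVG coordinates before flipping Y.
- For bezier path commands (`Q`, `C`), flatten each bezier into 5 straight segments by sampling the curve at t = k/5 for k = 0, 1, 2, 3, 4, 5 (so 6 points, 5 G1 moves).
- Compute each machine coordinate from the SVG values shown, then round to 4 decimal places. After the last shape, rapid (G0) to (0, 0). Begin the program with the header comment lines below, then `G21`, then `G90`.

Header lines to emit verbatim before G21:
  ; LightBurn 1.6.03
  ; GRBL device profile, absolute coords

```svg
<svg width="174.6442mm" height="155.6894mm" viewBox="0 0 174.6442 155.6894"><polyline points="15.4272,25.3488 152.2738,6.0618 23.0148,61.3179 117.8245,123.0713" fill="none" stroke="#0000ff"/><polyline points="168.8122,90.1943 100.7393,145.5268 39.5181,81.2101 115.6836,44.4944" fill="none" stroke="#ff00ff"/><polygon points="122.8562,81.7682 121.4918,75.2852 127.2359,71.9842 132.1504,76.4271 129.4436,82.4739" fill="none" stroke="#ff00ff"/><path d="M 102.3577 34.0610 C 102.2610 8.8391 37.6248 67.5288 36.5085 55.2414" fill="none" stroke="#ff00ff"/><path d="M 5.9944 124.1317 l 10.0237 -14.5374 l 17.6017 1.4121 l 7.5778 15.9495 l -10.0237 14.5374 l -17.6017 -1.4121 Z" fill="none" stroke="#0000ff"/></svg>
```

; LightBurn 1.6.03
; GRBL device profile, absolute coords
G21
G90
G0 X15.4272 Y130.3406
M3 S422
G1 X152.2738 Y149.6276 F2587
G1 X23.0148 Y94.3715
G1 X117.8245 Y32.6181
M5
G0 X168.8122 Y65.4951
M3 S389
G1 X100.7393 Y10.1626 F3838
G1 X39.5181 Y74.4793
G1 X115.6836 Y111.1950
M5
G0 X122.8562 Y73.9212
M3 S389
G1 X121.4918 Y80.4042 F3838
G1 X127.2359 Y83.7052
G1 X132.1504 Y79.2623
G1 X129.4436 Y73.2155
G1 X122.8562 Y73.9212
M5
G0 X102.3577 Y121.6284
M3 S389
G1 X95.5794 Y127.9313 F3838
G1 X79.4585 Y121.5300
G1 X60.1418 Y109.8593
G1 X43.7762 Y100.3537
G1 X36.5085 Y100.4480
M5
G0 X5.9944 Y31.5577
M3 S422
G1 X16.0181 Y46.0951 F2587
G1 X33.6198 Y44.6830
G1 X41.1976 Y28.7335
G1 X31.1739 Y14.1961
G1 X13.5722 Y15.6082
G1 X5.9944 Y31.5577
M5
G0 X0.0000 Y0.0000

viewBox `0 0 174.6442 155.6894` with mm width/height → 1 unit = 1 mm. Flip: y_m = 155.6894 − y_svg.

**Shape 1** — `<polyline>` open polyline, stroke `#0000ff` → score (S422, F2587). Machine vertices: (15.4272,130.3406) → (152.2738,149.6276) → (23.0148,94.3715) → (117.8245,32.6181). Open path.

**Shape 2** — `<polyline>` open polyline, stroke `#ff00ff` → engrave (S389, F3838). Machine vertices: (168.8122,65.4951) → (100.7393,10.1626) → (39.5181,74.4793) → (115.6836,111.1950). Open path.

**Shape 3** — `<polygon>` regular polygon, stroke `#ff00ff` → engrave (S389, F3838). Machine vertices: (122.8562,73.9212) → (121.4918,80.4042) → (127.2359,83.7052) → (132.1504,79.2623) → (129.4436,73.2155) → (122.8562,73.9212). Closed: final G1 returns to the first vertex.

**Shape 4** — `<path>` cubic bezier, stroke `#ff00ff` → engrave (S389, F3838). Control points (SVG): P0=(102.3577,34.0610), P1=(102.2610,8.8391), P2=(37.6248,67.5288), P3=(36.5085,55.2414); sampled at t=k/5. Machine vertices: (102.3577,121.6284) → (95.5794,127.9313) → (79.4585,121.5300) → (60.1418,109.8593) → (43.7762,100.3537) → (36.5085,100.4480). Open path.

**Shape 5** — `<path>` regular polygon, stroke `#0000ff` → score (S422, F2587). Machine vertices: (5.9944,31.5577) → (16.0181,46.0951) → (33.6198,44.6830) → (41.1976,28.7335) → (31.1739,14.1961) → (13.5722,15.6082) → (5.9944,31.5577). Closed: final G1 returns to the first vertex.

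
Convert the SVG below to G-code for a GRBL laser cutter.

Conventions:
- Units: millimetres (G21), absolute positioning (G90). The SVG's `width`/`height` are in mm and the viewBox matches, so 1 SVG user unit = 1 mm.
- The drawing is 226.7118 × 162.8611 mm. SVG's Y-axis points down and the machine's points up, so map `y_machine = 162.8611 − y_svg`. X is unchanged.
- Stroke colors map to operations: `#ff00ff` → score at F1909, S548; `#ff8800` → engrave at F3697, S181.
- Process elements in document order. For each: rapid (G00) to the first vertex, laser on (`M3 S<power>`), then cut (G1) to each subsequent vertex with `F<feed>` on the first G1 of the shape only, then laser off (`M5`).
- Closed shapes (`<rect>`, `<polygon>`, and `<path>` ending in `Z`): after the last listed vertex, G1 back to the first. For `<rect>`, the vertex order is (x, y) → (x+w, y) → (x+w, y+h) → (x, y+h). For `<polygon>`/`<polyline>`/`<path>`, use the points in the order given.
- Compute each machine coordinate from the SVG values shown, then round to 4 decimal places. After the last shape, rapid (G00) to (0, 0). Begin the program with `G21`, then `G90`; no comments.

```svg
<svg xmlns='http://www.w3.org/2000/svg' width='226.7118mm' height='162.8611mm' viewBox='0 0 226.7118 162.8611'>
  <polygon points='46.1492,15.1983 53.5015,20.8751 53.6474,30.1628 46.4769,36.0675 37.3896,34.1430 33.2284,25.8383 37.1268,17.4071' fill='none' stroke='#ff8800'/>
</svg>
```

viewBox `0 0 226.7118 162.8611` with mm width/height → 1 unit = 1 mm. Flip: y_m = 162.8611 − y_svg.

**Shape 1** — `<polygon>` regular polygon, stroke `#ff8800` → engrave (S181, F3697). Machine vertices: (46.1492,147.6628) → (53.5015,141.9860) → (53.6474,132.6983) → (46.4769,126.7936) → (37.3896,128.7181) → (33.2284,137.0228) → (37.1268,145.4540) → (46.1492,147.6628). Closed: final G1 returns to the first vertex.

G21
G90
G00 X46.1492 Y147.6628
M3 S181
G1 X53.5015 Y141.9860 F3697
G1 X53.6474 Y132.6983
G1 X46.4769 Y126.7936
G1 X37.3896 Y128.7181
G1 X33.2284 Y137.0228
G1 X37.1268 Y145.4540
G1 X46.1492 Y147.6628
M5
G00 X0.0000 Y0.0000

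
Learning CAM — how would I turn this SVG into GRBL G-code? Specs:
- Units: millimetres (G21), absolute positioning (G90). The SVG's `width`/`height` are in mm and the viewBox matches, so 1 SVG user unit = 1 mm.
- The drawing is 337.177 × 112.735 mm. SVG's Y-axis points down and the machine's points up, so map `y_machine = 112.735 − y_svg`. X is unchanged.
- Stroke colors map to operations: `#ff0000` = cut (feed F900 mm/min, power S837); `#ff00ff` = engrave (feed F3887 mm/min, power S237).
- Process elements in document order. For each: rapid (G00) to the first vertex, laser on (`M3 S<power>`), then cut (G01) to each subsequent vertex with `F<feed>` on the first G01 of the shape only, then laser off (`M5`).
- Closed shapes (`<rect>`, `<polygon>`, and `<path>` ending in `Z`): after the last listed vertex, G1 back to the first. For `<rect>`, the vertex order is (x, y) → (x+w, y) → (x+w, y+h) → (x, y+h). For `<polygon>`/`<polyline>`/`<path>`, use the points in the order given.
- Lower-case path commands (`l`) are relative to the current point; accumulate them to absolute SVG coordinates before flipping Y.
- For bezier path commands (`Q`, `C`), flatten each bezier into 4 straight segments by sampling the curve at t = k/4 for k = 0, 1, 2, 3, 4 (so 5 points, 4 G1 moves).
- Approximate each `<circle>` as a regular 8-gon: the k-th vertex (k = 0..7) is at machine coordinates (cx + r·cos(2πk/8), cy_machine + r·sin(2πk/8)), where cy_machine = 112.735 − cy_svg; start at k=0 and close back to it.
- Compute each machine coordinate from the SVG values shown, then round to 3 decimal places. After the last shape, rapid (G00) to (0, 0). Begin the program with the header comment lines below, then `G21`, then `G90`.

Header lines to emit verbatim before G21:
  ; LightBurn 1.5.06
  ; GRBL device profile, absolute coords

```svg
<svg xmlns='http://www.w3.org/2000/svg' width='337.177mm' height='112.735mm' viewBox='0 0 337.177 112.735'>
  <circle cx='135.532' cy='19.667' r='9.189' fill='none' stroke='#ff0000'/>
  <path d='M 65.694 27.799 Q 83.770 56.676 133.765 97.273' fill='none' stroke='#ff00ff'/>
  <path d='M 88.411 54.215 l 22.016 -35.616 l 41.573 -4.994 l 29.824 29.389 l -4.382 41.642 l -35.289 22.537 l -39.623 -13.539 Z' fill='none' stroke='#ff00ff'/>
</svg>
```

; LightBurn 1.5.06
; GRBL device profile, absolute coords
G21
G90
G00 X144.721 Y93.068
M3 S837
G01 X142.030 Y99.566 F900
G01 X135.532 Y102.257
G01 X129.034 Y99.566
G01 X126.343 Y93.068
G01 X129.034 Y86.570
G01 X135.532 Y83.879
G01 X142.030 Y86.570
G01 X144.721 Y93.068
M5
G00 X65.694 Y84.936
M3 S237
G01 X76.727 Y69.765 F3887
G01 X91.750 Y53.129
G01 X110.762 Y35.028
G01 X133.765 Y15.462
M5
G00 X88.411 Y58.520
M3 S237
G01 X110.427 Y94.136 F3887
G01 X152.000 Y99.130
G01 X181.824 Y69.741
G01 X177.442 Y28.099
G01 X142.153 Y5.562
G01 X102.530 Y19.101
G01 X88.411 Y58.520
M5
G00 X0.000 Y0.000

1 u = 1 mm; y_m = 112.735 − y.

[1] `<circle>` circle, #ff0000→cut S837 F900: (144.721,93.068) → (142.030,99.566) → (135.532,102.257) → (129.034,99.566) → (126.343,93.068) → (129.034,86.570) → (135.532,83.879) → (142.030,86.570) → (144.721,93.068) (closed)

[2] `<path>` quadratic bezier, #ff00ff→engrave S237 F3887: (65.694,84.936) → (76.727,69.765) → (91.750,53.129) → (110.762,35.028) → (133.765,15.462)

[3] `<path>` regular polygon, #ff00ff→engrave S237 F3887: (88.411,58.520) → (110.427,94.136) → (152.000,99.130) → (181.824,69.741) → (177.442,28.099) → (142.153,5.562) → (102.530,19.101) → (88.411,58.520) (closed)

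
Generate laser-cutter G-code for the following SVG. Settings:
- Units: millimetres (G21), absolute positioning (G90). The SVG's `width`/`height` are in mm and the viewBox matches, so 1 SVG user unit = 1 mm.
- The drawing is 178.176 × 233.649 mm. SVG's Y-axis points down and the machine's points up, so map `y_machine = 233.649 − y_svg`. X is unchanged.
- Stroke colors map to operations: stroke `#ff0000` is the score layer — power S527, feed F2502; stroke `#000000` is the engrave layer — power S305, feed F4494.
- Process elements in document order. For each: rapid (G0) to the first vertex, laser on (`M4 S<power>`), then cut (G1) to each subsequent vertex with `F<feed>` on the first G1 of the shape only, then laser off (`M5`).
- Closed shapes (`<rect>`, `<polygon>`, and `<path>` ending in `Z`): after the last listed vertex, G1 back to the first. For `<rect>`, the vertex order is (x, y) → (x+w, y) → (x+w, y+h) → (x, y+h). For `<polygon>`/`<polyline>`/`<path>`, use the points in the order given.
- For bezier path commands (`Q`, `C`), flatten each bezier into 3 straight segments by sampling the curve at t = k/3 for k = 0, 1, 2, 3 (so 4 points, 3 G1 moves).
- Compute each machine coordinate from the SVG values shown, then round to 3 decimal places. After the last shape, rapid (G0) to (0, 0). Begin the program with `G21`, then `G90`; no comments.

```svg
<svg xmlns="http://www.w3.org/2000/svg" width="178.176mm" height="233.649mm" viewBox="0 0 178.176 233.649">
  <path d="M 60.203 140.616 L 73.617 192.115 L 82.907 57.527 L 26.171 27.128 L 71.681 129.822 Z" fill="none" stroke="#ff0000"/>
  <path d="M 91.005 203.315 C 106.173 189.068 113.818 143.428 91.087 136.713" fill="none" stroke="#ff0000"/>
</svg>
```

G21
G90
G0 X60.203 Y93.033
M4 S527
G1 X73.617 Y41.534 F2502
G1 X82.907 Y176.122
G1 X26.171 Y206.521
G1 X71.681 Y103.827
G1 X60.203 Y93.033
M5
G0 X91.005 Y30.334
M4 S527
G1 X102.819 Y52.441 F2502
G1 X104.539 Y79.850
G1 X91.087 Y96.936
M5
G0 X0.000 Y0.000

1 u = 1 mm; y_m = 233.649 − y.

[1] `<path>` closed polygon, #ff0000→score S527 F2502: (60.203,93.033) → (73.617,41.534) → (82.907,176.122) → (26.171,206.521) → (71.681,103.827) → (60.203,93.033) (closed)

[2] `<path>` cubic bezier, #ff0000→score S527 F2502: (91.005,30.334) → (102.819,52.441) → (104.539,79.850) → (91.087,96.936)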